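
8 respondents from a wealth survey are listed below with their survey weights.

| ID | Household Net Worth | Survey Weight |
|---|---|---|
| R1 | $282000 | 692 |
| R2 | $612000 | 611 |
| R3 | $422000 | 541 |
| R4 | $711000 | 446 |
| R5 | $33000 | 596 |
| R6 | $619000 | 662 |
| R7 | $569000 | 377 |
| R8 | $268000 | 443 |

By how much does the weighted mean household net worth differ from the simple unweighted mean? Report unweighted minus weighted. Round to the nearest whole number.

9746

Unweighted sum = 3516000
Unweighted mean = 3516000 / 8 = 439500
Weighted sum = 1877167000
Sum of weights = 692 + 611 + 541 + 446 + 596 + 662 + 377 + 443 = 4368
Weighted mean = 1877167000 / 4368 = 429754.35
Difference (unweighted minus weighted) = 9745.6502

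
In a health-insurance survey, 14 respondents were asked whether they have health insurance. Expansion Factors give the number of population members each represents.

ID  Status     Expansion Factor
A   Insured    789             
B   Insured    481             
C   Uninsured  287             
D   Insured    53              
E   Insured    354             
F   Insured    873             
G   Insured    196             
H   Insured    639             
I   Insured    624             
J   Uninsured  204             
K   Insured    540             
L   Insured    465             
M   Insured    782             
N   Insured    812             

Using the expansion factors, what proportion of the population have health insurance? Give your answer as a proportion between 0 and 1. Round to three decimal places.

0.931

Sum of weights for 'Insured' = 789 + 481 + 53 + 354 + 873 + 196 + 639 + 624 + 540 + 465 + 782 + 812 = 6608
Total weight = 7099
Weighted proportion = 6608 / 7099 = 0.93083533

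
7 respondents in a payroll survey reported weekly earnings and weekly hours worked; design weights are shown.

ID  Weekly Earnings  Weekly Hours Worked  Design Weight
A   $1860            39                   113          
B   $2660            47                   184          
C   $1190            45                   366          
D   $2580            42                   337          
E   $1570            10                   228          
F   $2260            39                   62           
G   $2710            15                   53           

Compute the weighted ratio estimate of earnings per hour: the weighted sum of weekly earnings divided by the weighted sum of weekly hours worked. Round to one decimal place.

53.8

Σ wᵢ·y = 1860×113 + 2660×184 + 1190×366 + 2580×337 + 1570×228 + 2260×62 + 2710×53
  = 210180 + 489440 + 435540 + 869460 + 357960 + 140120 + 143630 = 2646330
Σ wᵢ·x = 39×113 + 47×184 + 45×366 + 42×337 + 10×228 + 39×62 + 15×53
  = 4407 + 8648 + 16470 + 14154 + 2280 + 2418 + 795 = 49172
Ratio = 2646330 / 49172 = 53.817823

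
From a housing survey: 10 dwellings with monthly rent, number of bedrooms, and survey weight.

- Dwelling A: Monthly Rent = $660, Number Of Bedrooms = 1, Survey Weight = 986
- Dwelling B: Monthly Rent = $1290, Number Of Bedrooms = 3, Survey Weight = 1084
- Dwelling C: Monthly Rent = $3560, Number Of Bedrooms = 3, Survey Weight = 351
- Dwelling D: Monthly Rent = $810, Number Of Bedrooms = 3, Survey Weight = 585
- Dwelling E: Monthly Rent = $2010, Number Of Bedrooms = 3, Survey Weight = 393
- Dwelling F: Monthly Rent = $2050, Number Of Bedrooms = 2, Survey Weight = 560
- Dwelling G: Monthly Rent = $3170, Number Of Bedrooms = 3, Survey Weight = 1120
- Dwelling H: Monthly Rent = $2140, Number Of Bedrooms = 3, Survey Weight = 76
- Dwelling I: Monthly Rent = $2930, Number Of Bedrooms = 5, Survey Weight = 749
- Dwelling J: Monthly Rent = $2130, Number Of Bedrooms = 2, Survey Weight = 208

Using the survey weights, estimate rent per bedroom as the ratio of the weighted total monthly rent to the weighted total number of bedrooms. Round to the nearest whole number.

Σ wᵢ·y = 660×986 + 1290×1084 + 3560×351 + 810×585 + 2010×393 + 2050×560 + 3170×1120 + 2140×76 + 2930×749 + 2130×208
  = 650760 + 1398360 + 1249560 + 473850 + 789930 + 1148000 + 3550400 + 162640 + 2194570 + 443040 = 12061110
Σ wᵢ·x = 1×986 + 3×1084 + 3×351 + 3×585 + 3×393 + 2×560 + 3×1120 + 3×76 + 5×749 + 2×208
  = 986 + 3252 + 1053 + 1755 + 1179 + 1120 + 3360 + 228 + 3745 + 416 = 17094
Ratio = 12061110 / 17094 = 705.57564

706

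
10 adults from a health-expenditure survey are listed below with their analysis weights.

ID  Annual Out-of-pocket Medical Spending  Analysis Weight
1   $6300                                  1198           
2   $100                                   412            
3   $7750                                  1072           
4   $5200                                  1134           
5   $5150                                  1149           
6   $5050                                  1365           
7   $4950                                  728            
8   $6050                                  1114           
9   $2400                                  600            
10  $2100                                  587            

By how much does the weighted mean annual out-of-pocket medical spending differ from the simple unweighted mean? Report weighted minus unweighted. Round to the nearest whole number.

Unweighted sum = 6300 + 100 + 7750 + 5200 + 5150 + 5050 + 4950 + 6050 + 2400 + 2100 = 45050
Unweighted mean = 45050 / 10 = 4505
Weighted sum = 47620000
Sum of weights = 9359
Weighted mean = 47620000 / 9359 = 5088.1504
Difference (weighted minus unweighted) = 583.15044

583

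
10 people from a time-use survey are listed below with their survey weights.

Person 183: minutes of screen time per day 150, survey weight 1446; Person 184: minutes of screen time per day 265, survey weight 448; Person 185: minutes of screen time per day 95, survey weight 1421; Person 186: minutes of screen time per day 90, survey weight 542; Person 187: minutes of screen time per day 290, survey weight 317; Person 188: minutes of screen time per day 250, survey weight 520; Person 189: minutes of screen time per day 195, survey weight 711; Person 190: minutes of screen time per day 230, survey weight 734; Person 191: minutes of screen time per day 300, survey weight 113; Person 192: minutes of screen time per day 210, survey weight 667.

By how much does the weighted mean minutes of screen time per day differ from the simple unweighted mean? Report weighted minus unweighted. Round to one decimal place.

-30.8

Unweighted sum = 150 + 265 + 95 + 90 + 290 + 250 + 195 + 230 + 300 + 210 = 2075
Unweighted mean = 2075 / 10 = 207.5
Weighted sum = 1222760
Sum of weights = 1446 + 448 + 1421 + 542 + 317 + 520 + 711 + 734 + 113 + 667 = 6919
Weighted mean = 1222760 / 6919 = 176.72496
Difference (weighted minus unweighted) = -30.77504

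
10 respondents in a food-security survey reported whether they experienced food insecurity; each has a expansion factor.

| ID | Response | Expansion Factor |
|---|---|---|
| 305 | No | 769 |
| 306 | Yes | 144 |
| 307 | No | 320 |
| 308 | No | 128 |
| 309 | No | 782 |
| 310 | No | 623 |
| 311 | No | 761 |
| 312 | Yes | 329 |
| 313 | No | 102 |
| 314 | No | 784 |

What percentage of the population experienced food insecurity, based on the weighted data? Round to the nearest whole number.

Sum of weights for 'Yes' = 144 + 329 = 473
Total weight = 769 + 144 + 320 + 128 + 782 + 623 + 761 + 329 + 102 + 784 = 4742
Weighted proportion = 473 / 4742 = 0.099746942 → 9.9746942%

10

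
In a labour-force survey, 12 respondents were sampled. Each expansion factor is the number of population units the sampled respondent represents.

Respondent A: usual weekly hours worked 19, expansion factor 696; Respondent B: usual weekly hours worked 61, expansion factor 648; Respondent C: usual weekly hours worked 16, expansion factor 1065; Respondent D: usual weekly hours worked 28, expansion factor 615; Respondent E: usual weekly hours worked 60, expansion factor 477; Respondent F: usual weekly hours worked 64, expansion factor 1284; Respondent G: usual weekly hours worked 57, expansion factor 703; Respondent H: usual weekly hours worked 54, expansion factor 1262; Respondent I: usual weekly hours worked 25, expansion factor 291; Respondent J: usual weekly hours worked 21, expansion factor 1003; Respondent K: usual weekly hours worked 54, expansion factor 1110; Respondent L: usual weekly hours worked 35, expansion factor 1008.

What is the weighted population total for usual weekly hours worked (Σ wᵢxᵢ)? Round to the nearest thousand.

Weighted total = 19×696 + 61×648 + 16×1065 + 28×615 + 60×477 + 64×1284 + 57×703 + 54×1262 + 25×291 + 21×1003 + 54×1110 + 35×1008
  = 13224 + 39528 + 17040 + 17220 + 28620 + 82176 + 40071 + 68148 + 7275 + 21063 + 59940 + 35280 = 429585

430000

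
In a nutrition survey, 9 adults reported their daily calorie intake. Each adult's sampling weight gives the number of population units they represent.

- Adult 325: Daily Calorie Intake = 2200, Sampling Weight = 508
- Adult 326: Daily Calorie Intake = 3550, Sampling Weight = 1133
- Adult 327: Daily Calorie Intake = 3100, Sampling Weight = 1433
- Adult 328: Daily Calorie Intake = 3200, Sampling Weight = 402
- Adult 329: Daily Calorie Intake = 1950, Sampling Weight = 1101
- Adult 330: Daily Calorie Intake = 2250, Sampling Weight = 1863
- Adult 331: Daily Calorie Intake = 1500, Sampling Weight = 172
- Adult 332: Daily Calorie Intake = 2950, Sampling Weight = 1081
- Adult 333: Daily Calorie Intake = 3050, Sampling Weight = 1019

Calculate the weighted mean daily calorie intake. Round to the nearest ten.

Weighted sum = 2200×508 + 3550×1133 + 3100×1433 + 3200×402 + 1950×1101 + 2250×1863 + 1500×172 + 2950×1081 + 3050×1019
  = 1117600 + 4022150 + 4442300 + 1286400 + 2146950 + 4191750 + 258000 + 3188950 + 3107950 = 23762050
Sum of weights = 8712
Weighted mean = 23762050 / 8712 = 2727.508

2730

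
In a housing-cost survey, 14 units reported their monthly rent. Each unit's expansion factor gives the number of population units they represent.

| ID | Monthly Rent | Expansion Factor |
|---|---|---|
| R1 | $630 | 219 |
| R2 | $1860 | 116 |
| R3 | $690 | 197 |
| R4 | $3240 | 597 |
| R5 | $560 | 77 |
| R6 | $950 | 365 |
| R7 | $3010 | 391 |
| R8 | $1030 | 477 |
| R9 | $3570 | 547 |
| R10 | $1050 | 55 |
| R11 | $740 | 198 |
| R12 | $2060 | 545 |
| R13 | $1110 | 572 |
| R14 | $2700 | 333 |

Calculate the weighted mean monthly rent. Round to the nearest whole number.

1982

Weighted sum = 9295810
Sum of weights = 4689
Weighted mean = 9295810 / 4689 = 1982.4717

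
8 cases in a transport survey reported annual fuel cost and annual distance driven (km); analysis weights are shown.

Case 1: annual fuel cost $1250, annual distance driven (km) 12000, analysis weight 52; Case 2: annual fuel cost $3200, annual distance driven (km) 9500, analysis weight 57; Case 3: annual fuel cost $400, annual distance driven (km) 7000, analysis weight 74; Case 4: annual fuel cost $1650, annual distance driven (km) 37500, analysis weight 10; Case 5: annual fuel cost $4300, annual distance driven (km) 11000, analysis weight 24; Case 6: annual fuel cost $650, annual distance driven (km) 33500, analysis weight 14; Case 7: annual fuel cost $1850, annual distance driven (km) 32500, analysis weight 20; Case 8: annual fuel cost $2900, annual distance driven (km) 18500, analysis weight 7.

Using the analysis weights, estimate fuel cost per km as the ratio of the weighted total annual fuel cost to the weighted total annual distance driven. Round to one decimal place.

0.1

Σ wᵢ·y = 463100
Σ wᵢ·x = 12000×52 + 9500×57 + 7000×74 + 37500×10 + 11000×24 + 33500×14 + 32500×20 + 18500×7
  = 624000 + 541500 + 518000 + 375000 + 264000 + 469000 + 650000 + 129500 = 3571000
Ratio = 463100 / 3571000 = 0.12968356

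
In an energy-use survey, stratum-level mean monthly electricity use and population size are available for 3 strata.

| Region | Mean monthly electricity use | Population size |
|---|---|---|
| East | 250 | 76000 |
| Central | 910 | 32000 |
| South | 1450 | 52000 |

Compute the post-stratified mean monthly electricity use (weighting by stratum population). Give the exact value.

772

Σ Nₕ·x̄ₕ = 250×76000 + 910×32000 + 1450×52000
  = 19000000 + 29120000 + 75400000 = 123520000
Σ Nₕ = 76000 + 32000 + 52000 = 160000
Overall mean = 123520000 / 160000 = 772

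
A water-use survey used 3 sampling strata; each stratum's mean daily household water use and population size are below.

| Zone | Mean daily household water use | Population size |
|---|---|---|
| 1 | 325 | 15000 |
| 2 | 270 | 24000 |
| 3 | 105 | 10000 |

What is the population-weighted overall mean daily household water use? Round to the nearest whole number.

Σ Nₕ·x̄ₕ = 325×15000 + 270×24000 + 105×10000
  = 12405000
Σ Nₕ = 49000
Overall mean = 12405000 / 49000 = 253.16327

253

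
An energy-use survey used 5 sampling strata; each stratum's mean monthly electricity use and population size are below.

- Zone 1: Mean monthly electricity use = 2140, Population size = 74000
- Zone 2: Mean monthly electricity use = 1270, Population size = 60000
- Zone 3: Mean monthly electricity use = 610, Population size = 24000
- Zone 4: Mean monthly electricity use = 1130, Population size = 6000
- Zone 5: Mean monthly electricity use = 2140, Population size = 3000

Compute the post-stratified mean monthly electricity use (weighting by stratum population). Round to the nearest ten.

Σ Nₕ·x̄ₕ = 2140×74000 + 1270×60000 + 610×24000 + 1130×6000 + 2140×3000
  = 158360000 + 76200000 + 14640000 + 6780000 + 6420000 = 262400000
Σ Nₕ = 74000 + 60000 + 24000 + 6000 + 3000 = 167000
Overall mean = 262400000 / 167000 = 1571.2575

1570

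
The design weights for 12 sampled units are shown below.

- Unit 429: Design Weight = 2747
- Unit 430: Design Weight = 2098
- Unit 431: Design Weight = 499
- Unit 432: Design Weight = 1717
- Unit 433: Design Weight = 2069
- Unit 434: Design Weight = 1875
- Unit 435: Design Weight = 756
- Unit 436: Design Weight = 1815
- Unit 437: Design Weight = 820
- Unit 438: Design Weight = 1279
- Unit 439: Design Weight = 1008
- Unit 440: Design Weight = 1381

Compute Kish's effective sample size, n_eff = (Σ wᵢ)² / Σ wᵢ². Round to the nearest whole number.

10

Σ wᵢ = 2747 + 2098 + 499 + 1717 + 2069 + 1875 + 756 + 1815 + 820 + 1279 + 1008 + 1381 = 18064
Σ wᵢ² = 32038316
n_eff = 18064² / 32038316 = 326308096 / 32038316 = 10.184933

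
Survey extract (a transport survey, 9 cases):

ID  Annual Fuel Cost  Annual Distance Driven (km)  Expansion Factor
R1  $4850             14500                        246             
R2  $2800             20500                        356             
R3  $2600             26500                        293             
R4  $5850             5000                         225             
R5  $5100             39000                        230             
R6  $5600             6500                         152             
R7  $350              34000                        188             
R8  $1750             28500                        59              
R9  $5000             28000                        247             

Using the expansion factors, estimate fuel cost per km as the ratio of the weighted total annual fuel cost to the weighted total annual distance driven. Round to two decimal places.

0.17

Σ wᵢ·y = 4850×246 + 2800×356 + 2600×293 + 5850×225 + 5100×230 + 5600×152 + 350×188 + 1750×59 + 5000×247
  = 1193100 + 996800 + 761800 + 1316250 + 1173000 + 851200 + 65800 + 103250 + 1235000 = 7696200
Σ wᵢ·x = 14500×246 + 20500×356 + 26500×293 + 5000×225 + 39000×230 + 6500×152 + 34000×188 + 28500×59 + 28000×247
  = 3567000 + 7298000 + 7764500 + 1125000 + 8970000 + 988000 + 6392000 + 1681500 + 6916000 = 44702000
Ratio = 7696200 / 44702000 = 0.17216679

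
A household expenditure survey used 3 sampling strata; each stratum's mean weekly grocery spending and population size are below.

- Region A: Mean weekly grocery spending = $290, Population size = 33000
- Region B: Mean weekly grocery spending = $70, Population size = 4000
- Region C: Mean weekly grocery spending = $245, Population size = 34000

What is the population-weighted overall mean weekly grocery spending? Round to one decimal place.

256.1

Σ Nₕ·x̄ₕ = 290×33000 + 70×4000 + 245×34000
  = 18180000
Σ Nₕ = 33000 + 4000 + 34000 = 71000
Overall mean = 18180000 / 71000 = 256.05634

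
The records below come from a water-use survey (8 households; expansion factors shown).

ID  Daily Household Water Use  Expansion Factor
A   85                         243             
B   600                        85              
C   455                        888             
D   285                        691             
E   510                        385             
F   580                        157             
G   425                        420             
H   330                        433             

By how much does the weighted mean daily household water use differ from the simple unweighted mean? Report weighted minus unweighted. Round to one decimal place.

-20.7

Unweighted sum = 85 + 600 + 455 + 285 + 510 + 580 + 425 + 330 = 3270
Unweighted mean = 3270 / 8 = 408.75
Weighted sum = 85×243 + 600×85 + 455×888 + 285×691 + 510×385 + 580×157 + 425×420 + 330×433
  = 20655 + 51000 + 404040 + 196935 + 196350 + 91060 + 178500 + 142890 = 1281430
Sum of weights = 243 + 85 + 888 + 691 + 385 + 157 + 420 + 433 = 3302
Weighted mean = 1281430 / 3302 = 388.07692
Difference (weighted minus unweighted) = -20.673077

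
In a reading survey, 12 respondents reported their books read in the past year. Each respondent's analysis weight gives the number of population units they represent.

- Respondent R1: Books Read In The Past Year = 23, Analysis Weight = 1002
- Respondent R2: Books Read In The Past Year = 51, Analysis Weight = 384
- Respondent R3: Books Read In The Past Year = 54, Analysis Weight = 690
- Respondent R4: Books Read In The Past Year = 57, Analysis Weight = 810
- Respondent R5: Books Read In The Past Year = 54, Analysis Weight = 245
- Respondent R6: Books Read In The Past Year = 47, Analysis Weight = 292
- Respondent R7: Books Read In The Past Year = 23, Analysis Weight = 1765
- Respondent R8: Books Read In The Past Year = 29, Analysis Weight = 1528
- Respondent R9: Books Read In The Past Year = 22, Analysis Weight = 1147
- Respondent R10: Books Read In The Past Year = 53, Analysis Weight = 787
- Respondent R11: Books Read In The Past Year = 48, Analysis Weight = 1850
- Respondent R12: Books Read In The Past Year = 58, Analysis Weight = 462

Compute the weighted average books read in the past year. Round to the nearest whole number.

Weighted sum = 23×1002 + 51×384 + 54×690 + 57×810 + 54×245 + 47×292 + 23×1765 + 29×1528 + 22×1147 + 53×787 + 48×1850 + 58×462
  = 23046 + 19584 + 37260 + 46170 + 13230 + 13724 + 40595 + 44312 + 25234 + 41711 + 88800 + 26796 = 420462
Sum of weights = 1002 + 384 + 690 + 810 + 245 + 292 + 1765 + 1528 + 1147 + 787 + 1850 + 462 = 10962
Weighted mean = 420462 / 10962 = 38.356322

38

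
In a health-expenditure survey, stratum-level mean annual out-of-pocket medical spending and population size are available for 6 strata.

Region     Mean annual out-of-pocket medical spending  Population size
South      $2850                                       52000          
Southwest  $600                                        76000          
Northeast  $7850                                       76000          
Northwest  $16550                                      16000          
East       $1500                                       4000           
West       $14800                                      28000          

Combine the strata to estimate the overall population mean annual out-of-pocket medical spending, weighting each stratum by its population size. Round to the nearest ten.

Σ Nₕ·x̄ₕ = 2850×52000 + 600×76000 + 7850×76000 + 16550×16000 + 1500×4000 + 14800×28000
  = 148200000 + 45600000 + 596600000 + 264800000 + 6000000 + 414400000 = 1475600000
Σ Nₕ = 52000 + 76000 + 76000 + 16000 + 4000 + 28000 = 252000
Overall mean = 1475600000 / 252000 = 5855.5556

5860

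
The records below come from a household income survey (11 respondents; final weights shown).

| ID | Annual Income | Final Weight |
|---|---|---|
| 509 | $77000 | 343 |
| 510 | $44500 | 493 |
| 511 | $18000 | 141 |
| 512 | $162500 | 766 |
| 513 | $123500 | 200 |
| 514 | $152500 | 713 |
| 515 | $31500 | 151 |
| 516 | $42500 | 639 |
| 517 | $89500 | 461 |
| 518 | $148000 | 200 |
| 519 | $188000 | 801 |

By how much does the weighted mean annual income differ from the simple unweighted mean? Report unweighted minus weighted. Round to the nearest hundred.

Unweighted sum = 77000 + 44500 + 18000 + 162500 + 123500 + 152500 + 31500 + 42500 + 89500 + 148000 + 188000 = 1077500
Unweighted mean = 1077500 / 11 = 97954.545
Weighted sum = 562156500
Sum of weights = 343 + 493 + 141 + 766 + 200 + 713 + 151 + 639 + 461 + 200 + 801 = 4908
Weighted mean = 562156500 / 4908 = 114538.81
Difference (unweighted minus weighted) = -16584.269

-16600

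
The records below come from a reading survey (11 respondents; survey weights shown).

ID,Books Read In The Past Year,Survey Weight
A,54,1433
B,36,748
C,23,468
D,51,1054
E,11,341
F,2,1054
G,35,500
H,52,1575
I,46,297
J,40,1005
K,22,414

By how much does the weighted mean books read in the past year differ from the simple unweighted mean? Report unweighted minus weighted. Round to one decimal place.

-4.1

Unweighted sum = 54 + 36 + 23 + 51 + 11 + 2 + 35 + 52 + 46 + 40 + 22 = 372
Unweighted mean = 372 / 11 = 33.818182
Weighted sum = 54×1433 + 36×748 + 23×468 + 51×1054 + 11×341 + 2×1054 + 35×500 + 52×1575 + 46×297 + 40×1005 + 22×414
  = 337057
Sum of weights = 8889
Weighted mean = 337057 / 8889 = 37.918439
Difference (unweighted minus weighted) = -4.1002567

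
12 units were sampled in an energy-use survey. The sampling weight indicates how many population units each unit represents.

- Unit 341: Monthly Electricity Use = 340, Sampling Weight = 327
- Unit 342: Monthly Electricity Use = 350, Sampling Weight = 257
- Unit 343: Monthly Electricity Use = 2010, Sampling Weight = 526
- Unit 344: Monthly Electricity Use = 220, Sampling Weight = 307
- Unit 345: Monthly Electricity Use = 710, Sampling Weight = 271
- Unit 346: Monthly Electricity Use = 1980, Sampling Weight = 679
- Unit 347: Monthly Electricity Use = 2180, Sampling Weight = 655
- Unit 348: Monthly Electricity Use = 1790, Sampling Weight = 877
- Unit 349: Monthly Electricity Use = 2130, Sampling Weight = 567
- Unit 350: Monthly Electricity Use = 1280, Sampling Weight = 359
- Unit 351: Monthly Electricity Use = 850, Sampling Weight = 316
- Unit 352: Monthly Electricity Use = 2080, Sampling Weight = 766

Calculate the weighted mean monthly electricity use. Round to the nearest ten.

Weighted sum = 9389600
Sum of weights = 327 + 257 + 526 + 307 + 271 + 679 + 655 + 877 + 567 + 359 + 316 + 766 = 5907
Weighted mean = 9389600 / 5907 = 1589.5717

1590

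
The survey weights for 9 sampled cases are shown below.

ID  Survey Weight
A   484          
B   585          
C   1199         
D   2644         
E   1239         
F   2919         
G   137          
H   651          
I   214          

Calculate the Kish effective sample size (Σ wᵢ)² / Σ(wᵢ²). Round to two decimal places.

Σ wᵢ = 484 + 585 + 1199 + 2644 + 1239 + 2919 + 137 + 651 + 214 = 10072
Σ wᵢ² = 234256 + 342225 + 1437601 + 6990736 + 1535121 + 8520561 + 18769 + 423801 + 45796 = 19548866
n_eff = 10072² / 19548866 = 101445184 / 19548866 = 5.189313

5.19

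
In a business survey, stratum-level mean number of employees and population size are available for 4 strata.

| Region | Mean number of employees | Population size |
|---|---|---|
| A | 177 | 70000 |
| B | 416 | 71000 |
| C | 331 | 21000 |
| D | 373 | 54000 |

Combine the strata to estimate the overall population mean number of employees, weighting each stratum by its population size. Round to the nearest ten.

320

Σ Nₕ·x̄ₕ = 177×70000 + 416×71000 + 331×21000 + 373×54000
  = 12390000 + 29536000 + 6951000 + 20142000 = 69019000
Σ Nₕ = 70000 + 71000 + 21000 + 54000 = 216000
Overall mean = 69019000 / 216000 = 319.53241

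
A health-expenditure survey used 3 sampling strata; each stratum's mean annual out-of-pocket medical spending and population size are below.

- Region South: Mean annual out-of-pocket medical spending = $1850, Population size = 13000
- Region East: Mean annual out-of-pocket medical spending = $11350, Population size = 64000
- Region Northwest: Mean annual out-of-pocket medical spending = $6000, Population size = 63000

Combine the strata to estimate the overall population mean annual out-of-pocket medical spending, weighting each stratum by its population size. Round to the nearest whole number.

Σ Nₕ·x̄ₕ = 1128450000
Σ Nₕ = 13000 + 64000 + 63000 = 140000
Overall mean = 1128450000 / 140000 = 8060.3571

8060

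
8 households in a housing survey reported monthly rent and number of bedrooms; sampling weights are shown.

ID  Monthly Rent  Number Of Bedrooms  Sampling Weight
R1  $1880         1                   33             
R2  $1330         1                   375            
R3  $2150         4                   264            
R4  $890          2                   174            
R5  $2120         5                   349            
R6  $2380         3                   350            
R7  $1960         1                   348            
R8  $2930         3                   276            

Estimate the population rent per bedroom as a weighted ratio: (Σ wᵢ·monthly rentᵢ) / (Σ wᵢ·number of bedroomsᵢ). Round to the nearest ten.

Σ wᵢ·y = 1880×33 + 1330×375 + 2150×264 + 890×174 + 2120×349 + 2380×350 + 1960×348 + 2930×276
  = 4346890
Σ wᵢ·x = 1×33 + 1×375 + 4×264 + 2×174 + 5×349 + 3×350 + 1×348 + 3×276
  = 5783
Ratio = 4346890 / 5783 = 751.66695

750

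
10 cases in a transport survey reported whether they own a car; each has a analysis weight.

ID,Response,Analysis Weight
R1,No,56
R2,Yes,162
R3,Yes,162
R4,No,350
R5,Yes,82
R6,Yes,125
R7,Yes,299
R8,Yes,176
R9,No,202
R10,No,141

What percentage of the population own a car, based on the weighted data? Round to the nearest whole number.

Sum of weights for 'Yes' = 162 + 162 + 82 + 125 + 299 + 176 = 1006
Total weight = 56 + 162 + 162 + 350 + 82 + 125 + 299 + 176 + 202 + 141 = 1755
Weighted proportion = 1006 / 1755 = 0.57321937 → 57.321937%

57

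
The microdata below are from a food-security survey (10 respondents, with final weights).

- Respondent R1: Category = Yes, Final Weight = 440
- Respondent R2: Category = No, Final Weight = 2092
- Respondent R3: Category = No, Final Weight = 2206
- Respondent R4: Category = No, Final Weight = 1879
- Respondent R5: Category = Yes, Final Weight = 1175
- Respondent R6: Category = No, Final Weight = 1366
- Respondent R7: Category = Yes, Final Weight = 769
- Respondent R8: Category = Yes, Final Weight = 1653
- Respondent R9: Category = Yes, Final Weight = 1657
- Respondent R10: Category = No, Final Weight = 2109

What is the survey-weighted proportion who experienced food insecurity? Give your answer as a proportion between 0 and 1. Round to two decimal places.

Sum of weights for 'Yes' = 440 + 1175 + 769 + 1653 + 1657 = 5694
Total weight = 440 + 2092 + 2206 + 1879 + 1175 + 1366 + 769 + 1653 + 1657 + 2109 = 15346
Weighted proportion = 5694 / 15346 = 0.37104131

0.37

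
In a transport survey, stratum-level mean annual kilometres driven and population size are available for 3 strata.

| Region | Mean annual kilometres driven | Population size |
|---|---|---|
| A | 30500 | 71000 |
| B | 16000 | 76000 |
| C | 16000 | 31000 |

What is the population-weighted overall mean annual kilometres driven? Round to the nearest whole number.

21784

Σ Nₕ·x̄ₕ = 30500×71000 + 16000×76000 + 16000×31000
  = 2165500000 + 1216000000 + 496000000 = 3877500000
Σ Nₕ = 71000 + 76000 + 31000 = 178000
Overall mean = 3877500000 / 178000 = 21783.708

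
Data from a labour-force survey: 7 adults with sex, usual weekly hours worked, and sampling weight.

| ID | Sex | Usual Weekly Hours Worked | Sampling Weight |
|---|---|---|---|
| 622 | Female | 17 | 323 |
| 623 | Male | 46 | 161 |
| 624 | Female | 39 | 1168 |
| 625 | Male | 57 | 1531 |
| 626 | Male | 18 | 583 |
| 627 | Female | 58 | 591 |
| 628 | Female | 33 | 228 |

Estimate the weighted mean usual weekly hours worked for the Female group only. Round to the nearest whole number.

40

Female rows: 622, 624, 627, 628
Weighted sum = 17×323 + 39×1168 + 58×591 + 33×228
  = 5491 + 45552 + 34278 + 7524 = 92845
Sum of weights = 323 + 1168 + 591 + 228 = 2310
Weighted mean = 92845 / 2310 = 40.192641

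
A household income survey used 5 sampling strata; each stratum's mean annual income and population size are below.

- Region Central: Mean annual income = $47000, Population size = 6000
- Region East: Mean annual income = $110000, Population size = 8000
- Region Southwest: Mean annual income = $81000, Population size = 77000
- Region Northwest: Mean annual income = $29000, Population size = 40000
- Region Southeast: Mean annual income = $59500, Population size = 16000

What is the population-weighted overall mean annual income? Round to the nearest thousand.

Σ Nₕ·x̄ₕ = 9511000000
Σ Nₕ = 6000 + 8000 + 77000 + 40000 + 16000 = 147000
Overall mean = 9511000000 / 147000 = 64700.68

65000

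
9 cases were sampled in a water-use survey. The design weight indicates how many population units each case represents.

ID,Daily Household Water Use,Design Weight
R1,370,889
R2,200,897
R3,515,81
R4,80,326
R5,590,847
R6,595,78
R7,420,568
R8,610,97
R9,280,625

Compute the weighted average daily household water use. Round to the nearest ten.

360

Weighted sum = 370×889 + 200×897 + 515×81 + 80×326 + 590×847 + 595×78 + 420×568 + 610×97 + 280×625
  = 328930 + 179400 + 41715 + 26080 + 499730 + 46410 + 238560 + 59170 + 175000 = 1594995
Sum of weights = 889 + 897 + 81 + 326 + 847 + 78 + 568 + 97 + 625 = 4408
Weighted mean = 1594995 / 4408 = 361.84097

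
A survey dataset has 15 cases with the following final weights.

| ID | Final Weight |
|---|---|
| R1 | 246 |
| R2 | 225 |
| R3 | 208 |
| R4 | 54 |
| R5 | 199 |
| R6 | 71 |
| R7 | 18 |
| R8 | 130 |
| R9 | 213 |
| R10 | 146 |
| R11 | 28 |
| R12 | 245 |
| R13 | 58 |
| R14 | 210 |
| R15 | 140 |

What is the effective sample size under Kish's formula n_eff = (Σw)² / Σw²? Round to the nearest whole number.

Σ wᵢ = 2191
Σ wᵢ² = 413745
n_eff = 2191² / 413745 = 4800481 / 413745 = 11.602511

12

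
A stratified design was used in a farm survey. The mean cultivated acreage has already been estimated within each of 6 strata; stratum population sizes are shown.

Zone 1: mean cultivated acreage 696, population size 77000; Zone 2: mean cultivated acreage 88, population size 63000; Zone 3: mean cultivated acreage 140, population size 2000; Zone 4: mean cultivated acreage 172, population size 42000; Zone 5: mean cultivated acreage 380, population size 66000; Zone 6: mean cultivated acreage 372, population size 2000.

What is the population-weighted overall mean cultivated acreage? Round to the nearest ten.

370

Σ Nₕ·x̄ₕ = 92464000
Σ Nₕ = 77000 + 63000 + 2000 + 42000 + 66000 + 2000 = 252000
Overall mean = 92464000 / 252000 = 366.92063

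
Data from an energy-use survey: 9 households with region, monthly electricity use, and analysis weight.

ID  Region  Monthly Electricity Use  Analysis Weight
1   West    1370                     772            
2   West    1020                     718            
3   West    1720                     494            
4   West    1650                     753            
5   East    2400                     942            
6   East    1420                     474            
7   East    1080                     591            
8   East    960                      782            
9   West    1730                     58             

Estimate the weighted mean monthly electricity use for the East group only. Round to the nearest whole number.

East rows: 5, 6, 7, 8
Weighted sum = 2400×942 + 1420×474 + 1080×591 + 960×782
  = 2260800 + 673080 + 638280 + 750720 = 4322880
Sum of weights = 942 + 474 + 591 + 782 = 2789
Weighted mean = 4322880 / 2789 = 1549.9749

1550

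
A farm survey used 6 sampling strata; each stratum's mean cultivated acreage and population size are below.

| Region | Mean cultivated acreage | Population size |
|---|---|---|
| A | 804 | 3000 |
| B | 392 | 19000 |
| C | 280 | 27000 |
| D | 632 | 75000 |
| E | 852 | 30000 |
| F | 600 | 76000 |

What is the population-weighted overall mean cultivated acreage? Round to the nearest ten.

590

Σ Nₕ·x̄ₕ = 804×3000 + 392×19000 + 280×27000 + 632×75000 + 852×30000 + 600×76000
  = 2412000 + 7448000 + 7560000 + 47400000 + 25560000 + 45600000 = 135980000
Σ Nₕ = 3000 + 19000 + 27000 + 75000 + 30000 + 76000 = 230000
Overall mean = 135980000 / 230000 = 591.21739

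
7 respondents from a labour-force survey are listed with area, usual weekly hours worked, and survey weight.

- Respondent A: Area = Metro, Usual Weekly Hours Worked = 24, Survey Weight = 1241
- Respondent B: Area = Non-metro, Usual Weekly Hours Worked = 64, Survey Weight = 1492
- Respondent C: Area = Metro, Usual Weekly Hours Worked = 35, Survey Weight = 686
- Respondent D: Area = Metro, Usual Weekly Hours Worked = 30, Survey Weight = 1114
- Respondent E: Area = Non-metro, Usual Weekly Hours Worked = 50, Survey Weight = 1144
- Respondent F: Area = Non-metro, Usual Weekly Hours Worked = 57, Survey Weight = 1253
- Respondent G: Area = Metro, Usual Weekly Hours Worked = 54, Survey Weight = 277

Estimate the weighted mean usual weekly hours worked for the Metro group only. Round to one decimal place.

30.8

Metro rows: A, C, D, G
Weighted sum = 24×1241 + 35×686 + 30×1114 + 54×277
  = 102172
Sum of weights = 1241 + 686 + 1114 + 277 = 3318
Weighted mean = 102172 / 3318 = 30.793249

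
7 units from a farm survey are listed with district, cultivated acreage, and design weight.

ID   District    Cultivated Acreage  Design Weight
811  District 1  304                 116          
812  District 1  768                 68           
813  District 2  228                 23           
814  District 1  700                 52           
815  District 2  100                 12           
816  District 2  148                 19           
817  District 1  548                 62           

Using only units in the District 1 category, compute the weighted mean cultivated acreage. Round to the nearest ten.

530

District 1 rows: 811, 812, 814, 817
Weighted sum = 304×116 + 768×68 + 700×52 + 548×62
  = 35264 + 52224 + 36400 + 33976 = 157864
Sum of weights = 116 + 68 + 52 + 62 = 298
Weighted mean = 157864 / 298 = 529.74497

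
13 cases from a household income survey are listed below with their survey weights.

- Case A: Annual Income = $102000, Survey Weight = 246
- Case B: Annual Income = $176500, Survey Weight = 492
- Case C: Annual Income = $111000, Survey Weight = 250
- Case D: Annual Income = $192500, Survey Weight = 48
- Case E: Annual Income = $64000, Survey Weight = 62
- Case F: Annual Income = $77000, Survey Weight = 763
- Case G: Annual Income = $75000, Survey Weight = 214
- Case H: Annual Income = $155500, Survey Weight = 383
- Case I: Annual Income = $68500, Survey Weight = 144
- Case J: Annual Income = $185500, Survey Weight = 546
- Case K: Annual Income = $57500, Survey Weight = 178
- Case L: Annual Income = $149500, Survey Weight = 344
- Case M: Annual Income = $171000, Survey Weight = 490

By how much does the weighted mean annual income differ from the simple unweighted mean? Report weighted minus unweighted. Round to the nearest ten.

8770

Unweighted sum = 1585500
Unweighted mean = 1585500 / 13 = 121961.54
Weighted sum = 543845500
Sum of weights = 4160
Weighted mean = 543845500 / 4160 = 130732.09
Difference (weighted minus unweighted) = 8770.5529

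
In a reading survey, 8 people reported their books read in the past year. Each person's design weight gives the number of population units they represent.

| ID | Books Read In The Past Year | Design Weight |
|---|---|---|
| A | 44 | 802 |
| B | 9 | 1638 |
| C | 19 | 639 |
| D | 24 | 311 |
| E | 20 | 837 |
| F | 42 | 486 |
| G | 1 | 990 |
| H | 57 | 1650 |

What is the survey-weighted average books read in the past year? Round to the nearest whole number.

27

Weighted sum = 44×802 + 9×1638 + 19×639 + 24×311 + 20×837 + 42×486 + 1×990 + 57×1650
  = 35288 + 14742 + 12141 + 7464 + 16740 + 20412 + 990 + 94050 = 201827
Sum of weights = 802 + 1638 + 639 + 311 + 837 + 486 + 990 + 1650 = 7353
Weighted mean = 201827 / 7353 = 27.448252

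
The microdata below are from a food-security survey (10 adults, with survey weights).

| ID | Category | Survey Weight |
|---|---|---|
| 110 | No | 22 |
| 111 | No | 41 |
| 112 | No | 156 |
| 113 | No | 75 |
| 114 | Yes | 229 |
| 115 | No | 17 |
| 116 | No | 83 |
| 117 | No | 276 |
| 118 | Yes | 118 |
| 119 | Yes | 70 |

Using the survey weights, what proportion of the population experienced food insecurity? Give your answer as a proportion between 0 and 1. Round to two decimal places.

Sum of weights for 'Yes' = 229 + 118 + 70 = 417
Total weight = 22 + 41 + 156 + 75 + 229 + 17 + 83 + 276 + 118 + 70 = 1087
Weighted proportion = 417 / 1087 = 0.38362466

0.38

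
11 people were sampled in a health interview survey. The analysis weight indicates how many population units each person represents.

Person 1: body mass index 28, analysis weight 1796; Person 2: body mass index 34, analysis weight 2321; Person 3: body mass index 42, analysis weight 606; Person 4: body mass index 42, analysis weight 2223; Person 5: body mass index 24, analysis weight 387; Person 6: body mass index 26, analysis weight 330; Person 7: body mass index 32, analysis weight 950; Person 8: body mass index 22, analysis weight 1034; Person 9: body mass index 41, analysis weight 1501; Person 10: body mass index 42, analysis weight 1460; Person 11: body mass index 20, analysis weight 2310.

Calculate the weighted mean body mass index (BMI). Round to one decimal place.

32.7

Weighted sum = 28×1796 + 34×2321 + 42×606 + 42×2223 + 24×387 + 26×330 + 32×950 + 22×1034 + 41×1501 + 42×1460 + 20×2310
  = 50288 + 78914 + 25452 + 93366 + 9288 + 8580 + 30400 + 22748 + 61541 + 61320 + 46200 = 488097
Sum of weights = 1796 + 2321 + 606 + 2223 + 387 + 330 + 950 + 1034 + 1501 + 1460 + 2310 = 14918
Weighted mean = 488097 / 14918 = 32.718662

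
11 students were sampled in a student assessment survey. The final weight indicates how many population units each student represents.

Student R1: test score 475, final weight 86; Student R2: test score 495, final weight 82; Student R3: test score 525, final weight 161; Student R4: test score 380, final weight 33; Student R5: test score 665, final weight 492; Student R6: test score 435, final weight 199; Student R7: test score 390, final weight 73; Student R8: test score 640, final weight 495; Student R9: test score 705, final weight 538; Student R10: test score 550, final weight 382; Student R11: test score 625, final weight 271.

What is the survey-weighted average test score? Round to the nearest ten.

600

Weighted sum = 475×86 + 495×82 + 525×161 + 380×33 + 665×492 + 435×199 + 390×73 + 640×495 + 705×538 + 550×382 + 625×271
  = 40850 + 40590 + 84525 + 12540 + 327180 + 86565 + 28470 + 316800 + 379290 + 210100 + 169375 = 1696285
Sum of weights = 86 + 82 + 161 + 33 + 492 + 199 + 73 + 495 + 538 + 382 + 271 = 2812
Weighted mean = 1696285 / 2812 = 603.2308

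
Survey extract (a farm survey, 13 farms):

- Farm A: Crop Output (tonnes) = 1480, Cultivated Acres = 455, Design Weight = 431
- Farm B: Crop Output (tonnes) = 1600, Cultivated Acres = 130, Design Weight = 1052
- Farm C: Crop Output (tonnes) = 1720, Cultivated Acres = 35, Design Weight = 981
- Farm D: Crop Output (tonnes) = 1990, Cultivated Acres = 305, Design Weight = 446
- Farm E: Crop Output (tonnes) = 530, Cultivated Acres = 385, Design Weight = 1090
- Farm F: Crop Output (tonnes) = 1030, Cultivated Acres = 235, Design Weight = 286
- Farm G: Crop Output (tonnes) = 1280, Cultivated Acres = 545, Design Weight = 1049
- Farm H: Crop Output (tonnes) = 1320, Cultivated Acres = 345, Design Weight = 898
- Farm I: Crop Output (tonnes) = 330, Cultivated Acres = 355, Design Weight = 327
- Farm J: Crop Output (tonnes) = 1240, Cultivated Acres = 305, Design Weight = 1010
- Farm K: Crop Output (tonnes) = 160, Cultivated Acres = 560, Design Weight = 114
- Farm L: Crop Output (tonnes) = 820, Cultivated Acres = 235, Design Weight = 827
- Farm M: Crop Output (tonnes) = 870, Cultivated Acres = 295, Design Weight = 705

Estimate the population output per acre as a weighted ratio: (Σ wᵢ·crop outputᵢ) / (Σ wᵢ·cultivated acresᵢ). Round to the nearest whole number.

4

Σ wᵢ·y = 10966340
Σ wᵢ·x = 2761900
Ratio = 10966340 / 2761900 = 3.9705782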